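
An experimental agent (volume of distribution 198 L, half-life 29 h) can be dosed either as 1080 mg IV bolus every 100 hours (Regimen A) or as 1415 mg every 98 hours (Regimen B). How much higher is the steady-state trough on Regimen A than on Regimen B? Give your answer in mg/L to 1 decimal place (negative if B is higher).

-0.2 mg/L

Regimen A: f = (1/2)^(100/29) ≈ 0.0916; Cmin,ss = (1080/198)·f/(1−f) ≈ 0.550 mg/L.
Regimen B: f = (1/2)^(98/29) ≈ 0.0961; Cmin,ss = (1415/198)·f/(1−f) ≈ 0.760 mg/L.
Difference ≈ 0.550 − 0.760 ≈ -0.210 mg/L.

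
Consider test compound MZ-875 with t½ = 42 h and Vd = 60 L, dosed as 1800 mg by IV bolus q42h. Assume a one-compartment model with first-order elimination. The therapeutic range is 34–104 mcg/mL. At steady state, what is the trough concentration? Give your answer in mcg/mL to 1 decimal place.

τ = 42 h = 1 half-life, so f = (1/2)^1 = 0.5.
At steady state, R = 1/(1 − 0.5) = 2/1.
Single-dose peak C₀ = D/Vd = 1800/60 = 30 mcg/mL.
Steady-state peak Cmax,ss = C₀·R = 30 × 2/1 ≈ 60.000 mcg/mL.
Steady-state trough Cmin,ss = Cmax,ss·f ≈ 60.000 × 0.5 ≈ 30.000 mcg/mL.
Trough 30.0 mcg/mL vs MEC 34 mcg/mL: subtherapeutic.

30.0 mcg/mL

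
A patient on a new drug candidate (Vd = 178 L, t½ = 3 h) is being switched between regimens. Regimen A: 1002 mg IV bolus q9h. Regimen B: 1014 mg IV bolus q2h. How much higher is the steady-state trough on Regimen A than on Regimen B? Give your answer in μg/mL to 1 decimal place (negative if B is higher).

-8.9 μg/mL

Regimen A: f = (1/2)^(9/3) ≈ 0.1250; Cmin,ss = (1002/178)·f/(1−f) ≈ 0.804 μg/mL.
Regimen B: f = (1/2)^(2/3) ≈ 0.6300; Cmin,ss = (1014/178)·f/(1−f) ≈ 9.700 μg/mL.
Difference ≈ 0.804 − 9.700 ≈ -8.896 μg/mL.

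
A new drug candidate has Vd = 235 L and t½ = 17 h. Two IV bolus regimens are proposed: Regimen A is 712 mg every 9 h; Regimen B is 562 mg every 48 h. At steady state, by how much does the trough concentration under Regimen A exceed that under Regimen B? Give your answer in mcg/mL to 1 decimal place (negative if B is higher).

Regimen A: f = (1/2)^(9/17) ≈ 0.6928; Cmin,ss = (712/235)·f/(1−f) ≈ 6.833 mcg/mL.
Regimen B: f = (1/2)^(48/17) ≈ 0.1413; Cmin,ss = (562/235)·f/(1−f) ≈ 0.394 mcg/mL.
Difference ≈ 6.833 − 0.394 ≈ 6.439 mcg/mL.

6.4 mcg/mL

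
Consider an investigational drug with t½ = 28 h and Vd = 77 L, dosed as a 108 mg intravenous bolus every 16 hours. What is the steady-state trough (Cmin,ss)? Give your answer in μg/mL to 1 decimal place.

k = ln2/t½ = ln2/28 ≈ 0.024755 h⁻¹; fraction remaining f = e^(−kτ) = e^(−0.024755×16) ≈ 0.6730.
Each bolus raises the concentration by D/Vd = 108/77 ≈ 1.403 μg/mL.
Steady-state trough Cmin,ss = C₀·f/(1−f) ≈ 1.403 × 0.6730/0.3270 ≈ 2.888 μg/mL.

2.9 μg/mL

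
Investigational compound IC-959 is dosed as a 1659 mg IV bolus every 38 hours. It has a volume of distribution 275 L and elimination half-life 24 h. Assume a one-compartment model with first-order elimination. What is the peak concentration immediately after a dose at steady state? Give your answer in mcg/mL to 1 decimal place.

k = ln2/t½ = ln2/24 ≈ 0.028881 h⁻¹; fraction remaining f = e^(−kτ) = e^(−0.028881×38) ≈ 0.3337.
Accumulation ratio R = 1/(1 − f) ≈ 1/0.6663 ≈ 1.5008.
Each bolus raises the concentration by D/Vd = 1659/275 ≈ 6.033 mcg/mL.
Cmax,ss = C₀/(1 − f) ≈ 6.033/0.6663 ≈ 9.054 mcg/mL.

9.1 mcg/mL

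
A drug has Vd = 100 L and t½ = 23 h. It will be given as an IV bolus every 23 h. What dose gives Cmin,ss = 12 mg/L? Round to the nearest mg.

τ/t½ = 23/23 ≈ 1, so f = (1/2)^(23/23) ≈ 0.500000.
Cmin,ss = (D/Vd)·f/(1−f), so D = Cmin,ss·Vd·(1−f)/f.
D = 12 × 100 × (1−f)/f ≈ 12 × 100 × 1.00000 ≈ 1200.00 mg.

1200 mg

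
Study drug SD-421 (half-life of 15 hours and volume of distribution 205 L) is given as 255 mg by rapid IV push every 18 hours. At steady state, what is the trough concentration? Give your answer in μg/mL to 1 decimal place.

1.0 μg/mL

k = ln2/t½ = ln2/15 ≈ 0.046210 h⁻¹; fraction remaining f = e^(−kτ) = e^(−0.046210×18) ≈ 0.4353.
Accumulation ratio R = 1/(1 − f) ≈ 1/0.5647 ≈ 1.7709.
Each bolus raises the concentration by D/Vd = 255/205 ≈ 1.244 μg/mL.
Steady-state peak Cmax,ss = C₀·R ≈ 1.244 × 1.7709 ≈ 2.203 μg/mL.
Steady-state trough Cmin,ss = Cmax,ss·f ≈ 2.203 × 0.4353 ≈ 0.959 μg/mL.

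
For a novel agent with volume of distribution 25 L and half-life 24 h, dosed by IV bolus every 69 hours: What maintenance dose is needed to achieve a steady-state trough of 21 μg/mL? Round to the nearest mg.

τ/t½ = 69/24 ≈ 2.875, so f = (1/2)^(69/24) ≈ 0.136313.
Cmin,ss = (D/Vd)·f/(1−f), so D = Cmin,ss·Vd·(1−f)/f.
D = 21 × 25 × (1−f)/f ≈ 21 × 25 × 6.33606 ≈ 3326.43 mg.

3326 mg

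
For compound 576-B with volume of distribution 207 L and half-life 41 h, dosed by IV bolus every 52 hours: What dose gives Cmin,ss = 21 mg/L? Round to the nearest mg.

6124 mg

τ/t½ = 52/41 ≈ 1.2683, so f = (1/2)^(52/41) ≈ 0.415151.
Cmin,ss = (D/Vd)·f/(1−f), so D = Cmin,ss·Vd·(1−f)/f.
D = 21 × 207 × (1−f)/f ≈ 21 × 207 × 1.40876 ≈ 6123.88 mg.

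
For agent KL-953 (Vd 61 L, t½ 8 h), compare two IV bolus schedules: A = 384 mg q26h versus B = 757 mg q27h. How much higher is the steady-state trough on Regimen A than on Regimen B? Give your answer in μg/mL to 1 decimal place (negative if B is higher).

Regimen A: f = (1/2)^(26/8) ≈ 0.1051; Cmin,ss = (384/61)·f/(1−f) ≈ 0.739 μg/mL.
Regimen B: f = (1/2)^(27/8) ≈ 0.0964; Cmin,ss = (757/61)·f/(1−f) ≈ 1.324 μg/mL.
Difference ≈ 0.739 − 1.324 ≈ -0.585 μg/mL.

-0.6 μg/mL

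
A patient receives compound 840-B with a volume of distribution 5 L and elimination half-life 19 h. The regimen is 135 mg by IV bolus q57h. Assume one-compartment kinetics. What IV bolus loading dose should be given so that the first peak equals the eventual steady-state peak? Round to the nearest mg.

f = (1/2)^(57/19) ≈ 0.125000; accumulation ratio R = 1/(1−f) ≈ 1.14286.
Loading dose to hit Cmax,ss on first dose: D_load = D_maint·R ≈ 135 × 1.14286 ≈ 154.29 mg.

154 mg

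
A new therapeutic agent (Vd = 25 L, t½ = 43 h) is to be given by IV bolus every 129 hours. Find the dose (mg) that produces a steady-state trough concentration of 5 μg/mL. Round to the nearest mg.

875 mg

τ/t½ = 129/43 ≈ 3, so f = (1/2)^(129/43) ≈ 0.125000.
Cmin,ss = (D/Vd)·f/(1−f), so D = Cmin,ss·Vd·(1−f)/f.
D = 5 × 25 × (1−f)/f ≈ 5 × 25 × 7.00000 ≈ 875.00 mg.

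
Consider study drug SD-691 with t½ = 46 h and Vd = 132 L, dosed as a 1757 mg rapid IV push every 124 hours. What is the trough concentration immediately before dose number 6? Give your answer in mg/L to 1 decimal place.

f = (1/2)^(τ/t½) = (1/2)^(124/46) ≈ 0.1544.
C₀ = D/Vd = 1757/132 ≈ 13.311 mg/L.
Before the 6th dose, 5 doses have been given. Superposition: Cmin = C₀·(f + f² + … + f^5).
≈ 13.311 × (0.1544 + 0.0238 + 0.0037 + 0.0006 + 0.0001) ≈ 13.311 × 0.1826 ≈ 2.431 mg/L.

2.4 mg/L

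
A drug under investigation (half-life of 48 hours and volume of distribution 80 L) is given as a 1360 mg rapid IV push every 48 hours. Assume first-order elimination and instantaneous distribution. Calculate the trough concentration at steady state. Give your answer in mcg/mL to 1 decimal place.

17.0 mcg/mL

The dosing interval is 1 half-life, so f = 2^(−1) = 0.5.
At steady state, R = 1/(1 − 0.5) = 2/1.
Single-dose peak C₀ = D/Vd = 1360/80 = 17 mcg/mL.
Steady-state peak Cmax,ss = C₀·R = 17 × 2/1 ≈ 34.000 mcg/mL.
Steady-state trough Cmin,ss = Cmax,ss·f ≈ 34.000 × 0.5 ≈ 17.000 mcg/mL.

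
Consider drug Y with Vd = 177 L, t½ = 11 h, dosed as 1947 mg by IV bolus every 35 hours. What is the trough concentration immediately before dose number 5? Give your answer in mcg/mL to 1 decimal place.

1.4 mcg/mL

f = (1/2)^(τ/t½) = (1/2)^(35/11) ≈ 0.1102.
C₀ = D/Vd = 1947/177 ≈ 11.000 mcg/mL.
Before the 5th dose, 4 doses have been given. Superposition: Cmin = C₀·(f + f² + … + f^4).
≈ 11.000 × (0.1102 + 0.0121 + 0.0013 + 0.0001) ≈ 11.000 × 0.1237 ≈ 1.361 mcg/mL.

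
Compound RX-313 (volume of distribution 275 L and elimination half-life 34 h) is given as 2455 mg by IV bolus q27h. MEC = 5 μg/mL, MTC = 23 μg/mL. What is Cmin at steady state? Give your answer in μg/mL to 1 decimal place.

k = ln2/t½ = ln2/34 ≈ 0.020387 h⁻¹; fraction remaining f = e^(−kτ) = e^(−0.020387×27) ≈ 0.5767.
Accumulation ratio R = 1/(1 − f) ≈ 1/0.4233 ≈ 2.3624.
Each bolus raises the concentration by D/Vd = 2455/275 ≈ 8.927 μg/mL.
Cmax,ss = C₀/(1 − f) ≈ 8.927/0.4233 ≈ 21.089 μg/mL.
Steady-state trough Cmin,ss = Cmax,ss·f ≈ 21.089 × 0.5767 ≈ 12.162 μg/mL.
Trough 12.2 μg/mL vs MEC 5 μg/mL: adequate.

12.2 μg/mL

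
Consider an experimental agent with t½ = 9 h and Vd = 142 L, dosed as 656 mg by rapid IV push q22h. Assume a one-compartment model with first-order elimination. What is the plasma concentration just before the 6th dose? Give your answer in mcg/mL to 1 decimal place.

f = (1/2)^(τ/t½) = (1/2)^(22/9) ≈ 0.1837.
C₀ = D/Vd = 656/142 ≈ 4.620 mcg/mL.
Before the 6th dose, 5 doses have been given. Superposition: Cmin = C₀·(f + f² + … + f^5).
≈ 4.620 × (0.1837 + 0.0337 + 0.0062 + 0.0011 + 0.0002) ≈ 4.620 × 0.2249 ≈ 1.039 mcg/mL.

1.0 mcg/mL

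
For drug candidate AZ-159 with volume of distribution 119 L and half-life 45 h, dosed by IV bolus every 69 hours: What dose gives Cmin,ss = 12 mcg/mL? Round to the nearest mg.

2705 mg

τ/t½ = 69/45 ≈ 1.5333, so f = (1/2)^(69/45) ≈ 0.345478.
Cmin,ss = (D/Vd)·f/(1−f), so D = Cmin,ss·Vd·(1−f)/f.
D = 12 × 119 × (1−f)/f ≈ 12 × 119 × 1.89454 ≈ 2705.40 mg.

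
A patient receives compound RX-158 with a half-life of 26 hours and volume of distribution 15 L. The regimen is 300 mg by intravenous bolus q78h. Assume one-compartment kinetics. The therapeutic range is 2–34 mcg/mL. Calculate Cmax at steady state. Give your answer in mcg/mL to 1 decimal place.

τ = 78 h = 3 half-lives, so f = (1/2)^3 = 0.125.
At steady state, R = 1/(1 − 0.125) = 8/7.
Single-dose peak C₀ = D/Vd = 300/15 = 20 mcg/mL.
Steady-state peak Cmax,ss = C₀·R = 20 × 8/7 ≈ 22.857 mcg/mL.
Peak 22.9 mcg/mL vs MTC 34 mcg/mL: below toxic threshold.

22.9 mcg/mL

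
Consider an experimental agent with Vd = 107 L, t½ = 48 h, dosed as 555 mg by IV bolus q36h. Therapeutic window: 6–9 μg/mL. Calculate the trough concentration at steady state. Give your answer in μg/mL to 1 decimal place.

7.6 μg/mL

Over one 36-h interval, 36/48 ≈ 0.75 half-lives elapse, leaving f ≈ 0.5946 of each dose.
Accumulation ratio R = 1/(1 − f) ≈ 1/0.4054 ≈ 2.4667.
Each bolus raises the concentration by D/Vd = 555/107 ≈ 5.187 μg/mL.
Steady-state peak Cmax,ss = C₀·R ≈ 5.187 × 2.4667 ≈ 12.795 μg/mL.
One interval later, Cmin,ss = Cmax,ss·e^(−kτ) ≈ 12.795 × 0.5946 ≈ 7.608 μg/mL.
Trough 7.6 μg/mL vs MEC 6 μg/mL: adequate.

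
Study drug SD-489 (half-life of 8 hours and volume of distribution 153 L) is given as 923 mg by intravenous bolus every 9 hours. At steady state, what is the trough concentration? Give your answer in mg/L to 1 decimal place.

Over one 9-h interval, 9/8 ≈ 1.125 half-lives elapse, leaving f ≈ 0.4585 of each dose.
At steady state, accumulation factor R = 1/(1 − e^(−kτ)) ≈ 1.8467.
Each bolus raises the concentration by D/Vd = 923/153 ≈ 6.033 mg/L.
Cmax,ss = C₀/(1 − f) ≈ 6.033/0.5415 ≈ 11.141 mg/L.
Steady-state trough Cmin,ss = Cmax,ss·f ≈ 11.141 × 0.4585 ≈ 5.108 mg/L.

5.1 mg/L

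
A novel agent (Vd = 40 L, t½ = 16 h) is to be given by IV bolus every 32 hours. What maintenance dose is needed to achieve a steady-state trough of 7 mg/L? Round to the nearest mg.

τ/t½ = 32/16 ≈ 2, so f = (1/2)^(32/16) ≈ 0.250000.
Cmin,ss = (D/Vd)·f/(1−f), so D = Cmin,ss·Vd·(1−f)/f.
D = 7 × 40 × (1−f)/f ≈ 7 × 40 × 3.00000 ≈ 840.00 mg.

840 mg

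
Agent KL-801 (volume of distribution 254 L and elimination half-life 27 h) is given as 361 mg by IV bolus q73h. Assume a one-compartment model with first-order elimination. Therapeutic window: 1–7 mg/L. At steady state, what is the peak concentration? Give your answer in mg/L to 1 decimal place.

1.7 mg/L

τ/t½ = 73/27 ≈ 2.7037, so fraction remaining f = (1/2)^(73/27) ≈ 0.1535.
At steady state, accumulation factor R = 1/(1 − e^(−kτ)) ≈ 1.1813.
Each bolus raises the concentration by D/Vd = 361/254 ≈ 1.421 mg/L.
Steady-state peak Cmax,ss = C₀·R ≈ 1.421 × 1.1813 ≈ 1.679 mg/L.
Peak 1.7 mg/L vs MTC 7 mg/L: below toxic threshold.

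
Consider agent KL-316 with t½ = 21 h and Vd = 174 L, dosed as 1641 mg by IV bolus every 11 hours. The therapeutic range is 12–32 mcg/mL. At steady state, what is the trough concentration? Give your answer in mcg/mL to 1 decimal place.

21.5 mcg/mL

τ/t½ = 11/21 ≈ 0.52381, so fraction remaining f = (1/2)^(11/21) ≈ 0.6955.
Each bolus raises the concentration by D/Vd = 1641/174 ≈ 9.431 mcg/mL.
Steady-state trough Cmin,ss = C₀·f/(1−f) ≈ 9.431 × 0.6955/0.3045 ≈ 21.541 mcg/mL.
Trough 21.5 mcg/mL vs MEC 12 mcg/mL: adequate.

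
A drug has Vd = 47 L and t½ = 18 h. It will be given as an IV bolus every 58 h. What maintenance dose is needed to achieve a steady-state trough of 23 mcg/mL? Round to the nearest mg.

τ/t½ = 58/18 ≈ 3.2222, so f = (1/2)^(58/18) ≈ 0.107155.
Cmin,ss = (D/Vd)·f/(1−f), so D = Cmin,ss·Vd·(1−f)/f.
D = 23 × 47 × (1−f)/f ≈ 23 × 47 × 8.33228 ≈ 9007.19 mg.

9007 mg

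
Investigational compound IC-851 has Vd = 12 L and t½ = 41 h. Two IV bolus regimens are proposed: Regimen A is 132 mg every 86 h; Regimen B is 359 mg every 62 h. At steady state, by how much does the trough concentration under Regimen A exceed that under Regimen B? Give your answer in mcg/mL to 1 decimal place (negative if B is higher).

Regimen A: f = (1/2)^(86/41) ≈ 0.2337; Cmin,ss = (132/12)·f/(1−f) ≈ 3.355 mcg/mL.
Regimen B: f = (1/2)^(62/41) ≈ 0.3506; Cmin,ss = (359/12)·f/(1−f) ≈ 16.151 mcg/mL.
Difference ≈ 3.355 − 16.151 ≈ -12.796 mcg/mL.

-12.8 mcg/mL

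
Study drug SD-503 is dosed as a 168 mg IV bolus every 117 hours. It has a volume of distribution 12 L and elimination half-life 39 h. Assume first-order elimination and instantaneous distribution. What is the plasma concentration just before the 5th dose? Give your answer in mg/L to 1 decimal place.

2.0 mg/L

f = (1/2)^(τ/t½) = (1/2)^(117/39) ≈ 0.1250.
C₀ = D/Vd = 168/12 ≈ 14.000 mg/L.
Before the 5th dose, 4 doses have been given. Superposition: Cmin = C₀·(f + f² + … + f^4).
≈ 14.000 × (0.1250 + 0.0156 + 0.0020 + 0.0002) ≈ 14.000 × 0.1428 ≈ 1.999 mg/L.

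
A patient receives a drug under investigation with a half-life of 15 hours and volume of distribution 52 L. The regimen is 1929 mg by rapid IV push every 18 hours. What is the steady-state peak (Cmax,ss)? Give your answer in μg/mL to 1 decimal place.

65.7 μg/mL

τ/t½ = 18/15 ≈ 1.2, so fraction remaining f = (1/2)^(18/15) ≈ 0.4353.
Accumulation ratio R = 1/(1 − f) ≈ 1/0.5647 ≈ 1.7709.
Each bolus raises the concentration by D/Vd = 1929/52 ≈ 37.096 μg/mL.
Cmax,ss = C₀/(1 − f) ≈ 37.096/0.5647 ≈ 65.692 μg/mL.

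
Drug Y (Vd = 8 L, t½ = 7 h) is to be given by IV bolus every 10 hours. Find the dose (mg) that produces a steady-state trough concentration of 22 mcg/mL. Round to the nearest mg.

τ/t½ = 10/7 ≈ 1.4286, so f = (1/2)^(10/7) ≈ 0.371499.
Cmin,ss = (D/Vd)·f/(1−f), so D = Cmin,ss·Vd·(1−f)/f.
D = 22 × 8 × (1−f)/f ≈ 22 × 8 × 1.69180 ≈ 297.76 mg.

298 mg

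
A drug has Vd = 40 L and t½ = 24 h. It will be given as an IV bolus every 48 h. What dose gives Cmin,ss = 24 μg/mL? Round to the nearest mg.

2880 mg

τ/t½ = 48/24 ≈ 2, so f = (1/2)^(48/24) ≈ 0.250000.
Cmin,ss = (D/Vd)·f/(1−f), so D = Cmin,ss·Vd·(1−f)/f.
D = 24 × 40 × (1−f)/f ≈ 24 × 40 × 3.00000 ≈ 2880.00 mg.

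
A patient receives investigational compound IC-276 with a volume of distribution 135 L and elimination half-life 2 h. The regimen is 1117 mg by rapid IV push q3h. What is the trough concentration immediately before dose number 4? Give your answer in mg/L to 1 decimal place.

f = (1/2)^(τ/t½) = (1/2)^(3/2) ≈ 0.3536.
C₀ = D/Vd = 1117/135 ≈ 8.274 mg/L.
Before the 4th dose, 3 doses have been given. Superposition: Cmin = C₀·(f + f² + … + f^3).
≈ 8.274 × (0.3536 + 0.1250 + 0.0442) ≈ 8.274 × 0.5228 ≈ 4.326 mg/L.

4.3 mg/L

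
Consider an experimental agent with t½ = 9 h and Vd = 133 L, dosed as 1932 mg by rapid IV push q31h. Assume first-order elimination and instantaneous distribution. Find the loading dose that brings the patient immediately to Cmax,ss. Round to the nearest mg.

f = (1/2)^(31/9) ≈ 0.091858; accumulation ratio R = 1/(1−f) ≈ 1.10115.
Loading dose to hit Cmax,ss on first dose: D_load = D_maint·R ≈ 1932 × 1.10115 ≈ 2127.42 mg.

2127 mg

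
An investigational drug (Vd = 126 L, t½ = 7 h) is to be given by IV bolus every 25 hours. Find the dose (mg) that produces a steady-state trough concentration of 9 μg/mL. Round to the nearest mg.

τ/t½ = 25/7 ≈ 3.5714, so f = (1/2)^(25/7) ≈ 0.084119.
Cmin,ss = (D/Vd)·f/(1−f), so D = Cmin,ss·Vd·(1−f)/f.
D = 9 × 126 × (1−f)/f ≈ 9 × 126 × 10.88792 ≈ 12346.90 mg.

12347 mg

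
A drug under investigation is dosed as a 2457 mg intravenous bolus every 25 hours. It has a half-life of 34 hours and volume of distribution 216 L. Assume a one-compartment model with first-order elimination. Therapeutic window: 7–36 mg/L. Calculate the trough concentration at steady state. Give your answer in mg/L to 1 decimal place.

k = ln2/t½ = ln2/34 ≈ 0.020387 h⁻¹; fraction remaining f = e^(−kτ) = e^(−0.020387×25) ≈ 0.6007.
Accumulation ratio R = 1/(1 − f) ≈ 1/0.3993 ≈ 2.5044.
Single-dose peak C₀ = D/Vd = 2457/216 ≈ 11.375 mg/L.
Steady-state peak Cmax,ss = C₀·R ≈ 11.375 × 2.5044 ≈ 28.488 mg/L.
One interval later, Cmin,ss = Cmax,ss·e^(−kτ) ≈ 28.488 × 0.6007 ≈ 17.113 mg/L.
Trough 17.1 mg/L vs MEC 7 mg/L: adequate.

17.1 mg/L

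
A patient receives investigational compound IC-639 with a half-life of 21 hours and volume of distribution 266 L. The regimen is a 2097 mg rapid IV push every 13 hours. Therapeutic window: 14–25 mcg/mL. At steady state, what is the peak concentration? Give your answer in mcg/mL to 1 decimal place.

22.6 mcg/mL

k = ln2/t½ = ln2/21 ≈ 0.033007 h⁻¹; fraction remaining f = e^(−kτ) = e^(−0.033007×13) ≈ 0.6511.
At steady state, accumulation factor R = 1/(1 − e^(−kτ)) ≈ 2.8662.
Single-dose peak C₀ = D/Vd = 2097/266 ≈ 7.883 mcg/mL.
Steady-state peak Cmax,ss = C₀·R ≈ 7.883 × 2.8662 ≈ 22.594 mcg/mL.
Peak 22.6 mcg/mL vs MTC 25 mcg/mL: below toxic threshold.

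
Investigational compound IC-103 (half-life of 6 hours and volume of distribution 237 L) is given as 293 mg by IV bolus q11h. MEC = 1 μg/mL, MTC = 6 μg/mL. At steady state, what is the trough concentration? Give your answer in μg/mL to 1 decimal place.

Over one 11-h interval, 11/6 ≈ 1.8333 half-lives elapse, leaving f ≈ 0.2806 of each dose.
At steady state, accumulation factor R = 1/(1 − e^(−kτ)) ≈ 1.3900.
Each bolus raises the concentration by D/Vd = 293/237 ≈ 1.236 μg/mL.
Steady-state peak Cmax,ss = C₀·R ≈ 1.236 × 1.3900 ≈ 1.718 μg/mL.
Steady-state trough Cmin,ss = Cmax,ss·f ≈ 1.718 × 0.2806 ≈ 0.482 μg/mL.
Trough 0.5 μg/mL vs MEC 1 μg/mL: subtherapeutic.

0.5 μg/mL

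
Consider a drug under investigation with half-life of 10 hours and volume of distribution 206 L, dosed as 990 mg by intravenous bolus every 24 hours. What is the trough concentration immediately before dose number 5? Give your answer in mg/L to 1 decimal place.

1.1 mg/L

f = (1/2)^(τ/t½) = (1/2)^(24/10) ≈ 0.1895.
C₀ = D/Vd = 990/206 ≈ 4.806 mg/L.
Before the 5th dose, 4 doses have been given. Superposition: Cmin = C₀·(f + f² + … + f^4).
≈ 4.806 × (0.1895 + 0.0359 + 0.0068 + 0.0013) ≈ 4.806 × 0.2335 ≈ 1.122 mg/L.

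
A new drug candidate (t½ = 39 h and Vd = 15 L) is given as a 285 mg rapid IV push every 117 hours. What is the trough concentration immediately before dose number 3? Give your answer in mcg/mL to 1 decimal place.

2.7 mcg/mL

f = (1/2)^(τ/t½) = (1/2)^(117/39) ≈ 0.1250.
C₀ = D/Vd = 285/15 ≈ 19.000 mcg/mL.
Before the 3rd dose, 2 doses have been given. Superposition: Cmin = C₀·(f + f²).
≈ 19.000 × (0.1250 + 0.0156) ≈ 19.000 × 0.1406 ≈ 2.671 mcg/mL.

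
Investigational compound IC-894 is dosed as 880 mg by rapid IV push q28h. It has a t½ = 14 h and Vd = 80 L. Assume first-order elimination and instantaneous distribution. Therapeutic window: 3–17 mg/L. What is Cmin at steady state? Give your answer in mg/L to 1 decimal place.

3.7 mg/L

τ = 28 h = 2 half-lives, so f = (1/2)^2 = 0.25.
Accumulation ratio R = 1/(1 − f) = 1/0.75 = 4/3.
Single-dose peak C₀ = D/Vd = 880/80 = 11 mg/L.
Steady-state peak Cmax,ss = C₀·R = 11 × 4/3 ≈ 14.667 mg/L.
Steady-state trough Cmin,ss = Cmax,ss·f ≈ 14.667 × 0.25 ≈ 3.667 mg/L.
Trough 3.7 mg/L vs MEC 3 mg/L: adequate.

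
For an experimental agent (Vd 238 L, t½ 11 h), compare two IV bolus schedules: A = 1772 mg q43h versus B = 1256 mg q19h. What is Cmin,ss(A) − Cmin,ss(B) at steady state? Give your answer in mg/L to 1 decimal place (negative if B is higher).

-1.8 mg/L

Regimen A: f = (1/2)^(43/11) ≈ 0.0666; Cmin,ss = (1772/238)·f/(1−f) ≈ 0.531 mg/L.
Regimen B: f = (1/2)^(19/11) ≈ 0.3020; Cmin,ss = (1256/238)·f/(1−f) ≈ 2.283 mg/L.
Difference ≈ 0.531 − 2.283 ≈ -1.752 mg/L.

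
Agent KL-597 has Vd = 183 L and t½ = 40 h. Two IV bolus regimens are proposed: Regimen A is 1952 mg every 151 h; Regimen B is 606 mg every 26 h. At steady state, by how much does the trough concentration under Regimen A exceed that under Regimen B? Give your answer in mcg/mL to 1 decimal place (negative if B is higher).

Regimen A: f = (1/2)^(151/40) ≈ 0.0730; Cmin,ss = (1952/183)·f/(1−f) ≈ 0.840 mcg/mL.
Regimen B: f = (1/2)^(26/40) ≈ 0.6373; Cmin,ss = (606/183)·f/(1−f) ≈ 5.819 mcg/mL.
Difference ≈ 0.840 − 5.819 ≈ -4.979 mcg/mL.

-5.0 mcg/mL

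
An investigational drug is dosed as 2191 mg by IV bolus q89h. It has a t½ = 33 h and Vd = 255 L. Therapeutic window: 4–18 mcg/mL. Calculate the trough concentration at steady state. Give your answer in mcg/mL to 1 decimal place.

Over one 89-h interval, 89/33 ≈ 2.697 half-lives elapse, leaving f ≈ 0.1542 of each dose.
Accumulation ratio R = 1/(1 − f) ≈ 1/0.8458 ≈ 1.1823.
Single-dose peak C₀ = D/Vd = 2191/255 ≈ 8.592 mcg/mL.
Cmax,ss = C₀/(1 − f) ≈ 8.592/0.8458 ≈ 10.158 mcg/mL.
Steady-state trough Cmin,ss = Cmax,ss·f ≈ 10.158 × 0.1542 ≈ 1.566 mcg/mL.
Trough 1.6 mcg/mL vs MEC 4 mcg/mL: subtherapeutic.

1.6 mcg/mL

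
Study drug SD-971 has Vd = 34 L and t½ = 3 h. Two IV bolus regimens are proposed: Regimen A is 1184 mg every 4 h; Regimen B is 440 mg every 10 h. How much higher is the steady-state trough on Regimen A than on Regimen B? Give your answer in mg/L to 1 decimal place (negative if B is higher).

21.5 mg/L

Regimen A: f = (1/2)^(4/3) ≈ 0.3969; Cmin,ss = (1184/34)·f/(1−f) ≈ 22.917 mg/L.
Regimen B: f = (1/2)^(10/3) ≈ 0.0992; Cmin,ss = (440/34)·f/(1−f) ≈ 1.425 mg/L.
Difference ≈ 22.917 − 1.425 ≈ 21.492 mg/L.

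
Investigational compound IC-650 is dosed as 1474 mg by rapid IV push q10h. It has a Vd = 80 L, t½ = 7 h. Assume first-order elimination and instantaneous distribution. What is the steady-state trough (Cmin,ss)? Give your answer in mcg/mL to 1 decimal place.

10.9 mcg/mL

Over one 10-h interval, 10/7 ≈ 1.4286 half-lives elapse, leaving f ≈ 0.3715 of each dose.
Each bolus raises the concentration by D/Vd = 1474/80 ≈ 18.425 mcg/mL.
Steady-state trough Cmin,ss = C₀·f/(1−f) ≈ 18.425 × 0.3715/0.6285 ≈ 10.891 mcg/mL.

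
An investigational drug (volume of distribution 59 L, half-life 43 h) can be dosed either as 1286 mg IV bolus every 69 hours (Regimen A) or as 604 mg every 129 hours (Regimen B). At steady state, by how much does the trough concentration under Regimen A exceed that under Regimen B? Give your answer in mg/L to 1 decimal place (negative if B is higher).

9.2 mg/L

Regimen A: f = (1/2)^(69/43) ≈ 0.3288; Cmin,ss = (1286/59)·f/(1−f) ≈ 10.677 mg/L.
Regimen B: f = (1/2)^(129/43) ≈ 0.1250; Cmin,ss = (604/59)·f/(1−f) ≈ 1.462 mg/L.
Difference ≈ 10.677 − 1.462 ≈ 9.215 mg/L.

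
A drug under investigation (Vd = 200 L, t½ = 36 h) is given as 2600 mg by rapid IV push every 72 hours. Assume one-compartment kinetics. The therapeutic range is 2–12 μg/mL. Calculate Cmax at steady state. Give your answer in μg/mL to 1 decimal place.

τ = 72 h = 2 half-lives, so f = (1/2)^2 = 0.25.
Accumulation ratio R = 1/(1 − f) = 1/0.75 = 4/3.
Single-dose peak C₀ = D/Vd = 2600/200 = 13 μg/mL.
Steady-state peak Cmax,ss = C₀·R = 13 × 4/3 ≈ 17.333 μg/mL.
Peak 17.3 μg/mL vs MTC 12 μg/mL: exceeds toxic threshold.

17.3 μg/mL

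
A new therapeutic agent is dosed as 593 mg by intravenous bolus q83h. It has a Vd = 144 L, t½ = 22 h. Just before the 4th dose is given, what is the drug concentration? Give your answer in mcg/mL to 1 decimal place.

f = (1/2)^(τ/t½) = (1/2)^(83/22) ≈ 0.0732.
C₀ = D/Vd = 593/144 ≈ 4.118 mcg/mL.
Before the 4th dose, 3 doses have been given. Superposition: Cmin = C₀·(f + f² + … + f^3).
≈ 4.118 × (0.0732 + 0.0054 + 0.0004) ≈ 4.118 × 0.0790 ≈ 0.325 mcg/mL.

0.3 mcg/mL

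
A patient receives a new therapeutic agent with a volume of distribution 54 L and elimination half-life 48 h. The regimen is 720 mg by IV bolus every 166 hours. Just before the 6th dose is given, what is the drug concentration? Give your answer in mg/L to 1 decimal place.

1.3 mg/L

f = (1/2)^(τ/t½) = (1/2)^(166/48) ≈ 0.0910.
C₀ = D/Vd = 720/54 ≈ 13.333 mg/L.
Before the 6th dose, 5 doses have been given. Superposition: Cmin = C₀·(f + f² + … + f^5).
≈ 13.333 × (0.0910 + 0.0083 + 0.0008 + 0.0001 + 0.0000) ≈ 13.333 × 0.1002 ≈ 1.336 mg/L.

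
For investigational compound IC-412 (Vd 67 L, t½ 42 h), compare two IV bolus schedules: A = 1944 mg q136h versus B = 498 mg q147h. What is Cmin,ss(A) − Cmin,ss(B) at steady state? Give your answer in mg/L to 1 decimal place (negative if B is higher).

2.7 mg/L

Regimen A: f = (1/2)^(136/42) ≈ 0.1060; Cmin,ss = (1944/67)·f/(1−f) ≈ 3.440 mg/L.
Regimen B: f = (1/2)^(147/42) ≈ 0.0884; Cmin,ss = (498/67)·f/(1−f) ≈ 0.721 mg/L.
Difference ≈ 3.440 − 0.721 ≈ 2.719 mg/L.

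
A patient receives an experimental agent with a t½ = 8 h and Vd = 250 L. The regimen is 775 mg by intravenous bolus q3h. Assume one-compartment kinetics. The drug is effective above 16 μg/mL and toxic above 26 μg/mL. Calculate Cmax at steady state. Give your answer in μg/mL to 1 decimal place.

Over one 3-h interval, 3/8 ≈ 0.375 half-lives elapse, leaving f ≈ 0.7711 of each dose.
At steady state, accumulation factor R = 1/(1 − e^(−kτ)) ≈ 4.3687.
Each bolus raises the concentration by D/Vd = 775/250 ≈ 3.100 μg/mL.
Steady-state peak Cmax,ss = C₀·R ≈ 3.100 × 4.3687 ≈ 13.543 μg/mL.
Peak 13.5 μg/mL vs MTC 26 μg/mL: below toxic threshold.

13.5 μg/mL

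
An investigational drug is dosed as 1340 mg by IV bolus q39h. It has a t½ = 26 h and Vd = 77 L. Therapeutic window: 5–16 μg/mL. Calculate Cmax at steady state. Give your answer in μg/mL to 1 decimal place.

26.9 μg/mL

τ/t½ = 39/26 ≈ 1.5, so fraction remaining f = (1/2)^(39/26) ≈ 0.3536.
At steady state, accumulation factor R = 1/(1 − e^(−kτ)) ≈ 1.5470.
Single-dose peak C₀ = D/Vd = 1340/77 ≈ 17.403 μg/mL.
Steady-state peak Cmax,ss = C₀·R ≈ 17.403 × 1.5470 ≈ 26.922 μg/mL.
Peak 26.9 μg/mL vs MTC 16 μg/mL: exceeds toxic threshold.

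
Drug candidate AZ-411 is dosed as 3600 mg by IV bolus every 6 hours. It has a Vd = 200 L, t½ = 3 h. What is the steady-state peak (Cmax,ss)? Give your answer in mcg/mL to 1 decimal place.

24.0 mcg/mL

The dosing interval is 2 half-lives, so f = 2^(−2) = 0.25.
At steady state, R = 1/(1 − 0.25) = 4/3.
Single-dose peak C₀ = D/Vd = 3600/200 = 18 mcg/mL.
Steady-state peak Cmax,ss = C₀·R = 18 × 4/3 ≈ 24.000 mcg/mL.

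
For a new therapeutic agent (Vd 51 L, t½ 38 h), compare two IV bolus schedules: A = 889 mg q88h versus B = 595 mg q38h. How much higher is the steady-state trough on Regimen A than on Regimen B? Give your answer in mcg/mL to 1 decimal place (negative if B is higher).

-7.3 mcg/mL

Regimen A: f = (1/2)^(88/38) ≈ 0.2009; Cmin,ss = (889/51)·f/(1−f) ≈ 4.382 mcg/mL.
Regimen B: f = (1/2)^(38/38) ≈ 0.5000; Cmin,ss = (595/51)·f/(1−f) ≈ 11.667 mcg/mL.
Difference ≈ 4.382 − 11.667 ≈ -7.285 mcg/mL.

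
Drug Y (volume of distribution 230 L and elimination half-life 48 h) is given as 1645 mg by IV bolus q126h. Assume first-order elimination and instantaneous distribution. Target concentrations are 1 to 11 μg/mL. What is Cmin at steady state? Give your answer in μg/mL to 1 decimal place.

1.4 μg/mL

Over one 126-h interval, 126/48 ≈ 2.625 half-lives elapse, leaving f ≈ 0.1621 of each dose.
Accumulation ratio R = 1/(1 − f) ≈ 1/0.8379 ≈ 1.1935.
Each bolus raises the concentration by D/Vd = 1645/230 ≈ 7.152 μg/mL.
Cmax,ss = C₀/(1 − f) ≈ 7.152/0.8379 ≈ 8.536 μg/mL.
One interval later, Cmin,ss = Cmax,ss·e^(−kτ) ≈ 8.536 × 0.1621 ≈ 1.384 μg/mL.
Trough 1.4 μg/mL vs MEC 1 μg/mL: adequate.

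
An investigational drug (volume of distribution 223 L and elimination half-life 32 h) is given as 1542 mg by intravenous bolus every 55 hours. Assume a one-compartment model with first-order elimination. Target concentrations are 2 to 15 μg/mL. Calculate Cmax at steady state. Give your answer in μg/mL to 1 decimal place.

k = ln2/t½ = ln2/32 ≈ 0.021661 h⁻¹; fraction remaining f = e^(−kτ) = e^(−0.021661×55) ≈ 0.3038.
Accumulation ratio R = 1/(1 − f) ≈ 1/0.6962 ≈ 1.4364.
Each bolus raises the concentration by D/Vd = 1542/223 ≈ 6.915 μg/mL.
Steady-state peak Cmax,ss = C₀·R ≈ 6.915 × 1.4364 ≈ 9.933 μg/mL.
Peak 9.9 μg/mL vs MTC 15 μg/mL: below toxic threshold.

9.9 μg/mL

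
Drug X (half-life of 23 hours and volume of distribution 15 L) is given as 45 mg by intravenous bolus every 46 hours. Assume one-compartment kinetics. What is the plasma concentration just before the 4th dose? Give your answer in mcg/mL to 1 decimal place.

f = (1/2)^(τ/t½) = (1/2)^(46/23) ≈ 0.2500.
C₀ = D/Vd = 45/15 ≈ 3.000 mcg/mL.
Before the 4th dose, 3 doses have been given. Superposition: Cmin = C₀·(f + f² + … + f^3).
≈ 3.000 × (0.2500 + 0.0625 + 0.0156) ≈ 3.000 × 0.3281 ≈ 0.984 mcg/mL.

1.0 mcg/mL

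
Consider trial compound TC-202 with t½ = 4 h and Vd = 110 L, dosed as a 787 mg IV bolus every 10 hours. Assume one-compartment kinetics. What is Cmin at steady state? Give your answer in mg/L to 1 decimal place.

1.5 mg/L

Over one 10-h interval, 10/4 ≈ 2.5 half-lives elapse, leaving f ≈ 0.1768 of each dose.
Single-dose peak C₀ = D/Vd = 787/110 ≈ 7.155 mg/L.
Steady-state trough Cmin,ss = C₀·f/(1−f) ≈ 7.155 × 0.1768/0.8232 ≈ 1.537 mg/L.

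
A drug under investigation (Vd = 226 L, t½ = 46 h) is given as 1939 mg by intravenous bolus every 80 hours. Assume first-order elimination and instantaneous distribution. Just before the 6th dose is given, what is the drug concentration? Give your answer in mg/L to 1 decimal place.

3.7 mg/L

f = (1/2)^(τ/t½) = (1/2)^(80/46) ≈ 0.2996.
C₀ = D/Vd = 1939/226 ≈ 8.580 mg/L.
Before the 6th dose, 5 doses have been given. Superposition: Cmin = C₀·(f + f² + … + f^5).
≈ 8.580 × (0.2996 + 0.0898 + 0.0269 + 0.0081 + 0.0024) ≈ 8.580 × 0.4268 ≈ 3.662 mg/L.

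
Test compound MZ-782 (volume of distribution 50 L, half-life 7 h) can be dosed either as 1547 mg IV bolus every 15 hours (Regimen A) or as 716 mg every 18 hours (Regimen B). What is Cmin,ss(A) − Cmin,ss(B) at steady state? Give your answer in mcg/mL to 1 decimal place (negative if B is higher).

6.2 mcg/mL

Regimen A: f = (1/2)^(15/7) ≈ 0.2264; Cmin,ss = (1547/50)·f/(1−f) ≈ 9.055 mcg/mL.
Regimen B: f = (1/2)^(18/7) ≈ 0.1682; Cmin,ss = (716/50)·f/(1−f) ≈ 2.896 mcg/mL.
Difference ≈ 9.055 − 2.896 ≈ 6.159 mcg/mL.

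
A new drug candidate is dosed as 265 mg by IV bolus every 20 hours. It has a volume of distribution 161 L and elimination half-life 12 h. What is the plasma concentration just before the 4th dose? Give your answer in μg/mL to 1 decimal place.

0.7 μg/mL

f = (1/2)^(τ/t½) = (1/2)^(20/12) ≈ 0.3150.
C₀ = D/Vd = 265/161 ≈ 1.646 μg/mL.
Before the 4th dose, 3 doses have been given. Superposition: Cmin = C₀·(f + f² + … + f^3).
≈ 1.646 × (0.3150 + 0.0992 + 0.0313) ≈ 1.646 × 0.4455 ≈ 0.733 μg/mL.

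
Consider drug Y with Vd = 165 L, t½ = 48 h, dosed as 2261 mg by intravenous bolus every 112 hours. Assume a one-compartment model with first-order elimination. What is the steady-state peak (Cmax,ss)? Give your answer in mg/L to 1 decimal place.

17.1 mg/L

τ/t½ = 112/48 ≈ 2.3333, so fraction remaining f = (1/2)^(112/48) ≈ 0.1984.
Accumulation ratio R = 1/(1 − f) ≈ 1/0.8016 ≈ 1.2475.
Single-dose peak C₀ = D/Vd = 2261/165 ≈ 13.703 mg/L.
Cmax,ss = C₀/(1 − f) ≈ 13.703/0.8016 ≈ 17.095 mg/L.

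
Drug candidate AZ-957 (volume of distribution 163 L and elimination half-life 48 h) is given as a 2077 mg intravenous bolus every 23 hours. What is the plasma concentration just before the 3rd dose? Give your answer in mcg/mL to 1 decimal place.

f = (1/2)^(τ/t½) = (1/2)^(23/48) ≈ 0.7174.
C₀ = D/Vd = 2077/163 ≈ 12.742 mcg/mL.
Before the 3rd dose, 2 doses have been given. Superposition: Cmin = C₀·(f + f²).
≈ 12.742 × (0.7174 + 0.5147) ≈ 12.742 × 1.2321 ≈ 15.699 mcg/mL.

15.7 mcg/mL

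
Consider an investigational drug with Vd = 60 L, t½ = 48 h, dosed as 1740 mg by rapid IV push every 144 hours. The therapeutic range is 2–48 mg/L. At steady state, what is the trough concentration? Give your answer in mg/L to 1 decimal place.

τ = 144 h = 3 half-lives, so f = (1/2)^3 = 0.125.
At steady state, R = 1/(1 − 0.125) = 8/7.
Single-dose peak C₀ = D/Vd = 1740/60 = 29 mg/L.
Steady-state peak Cmax,ss = C₀·R = 29 × 8/7 ≈ 33.143 mg/L.
Steady-state trough Cmin,ss = Cmax,ss·f ≈ 33.143 × 0.125 ≈ 4.143 mg/L.
Trough 4.1 mg/L vs MEC 2 mg/L: adequate.

4.1 mg/L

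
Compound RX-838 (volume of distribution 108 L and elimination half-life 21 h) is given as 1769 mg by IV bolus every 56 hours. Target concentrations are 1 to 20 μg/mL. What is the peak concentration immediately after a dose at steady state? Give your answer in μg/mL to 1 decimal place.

τ/t½ = 56/21 ≈ 2.6667, so fraction remaining f = (1/2)^(56/21) ≈ 0.1575.
At steady state, accumulation factor R = 1/(1 − e^(−kτ)) ≈ 1.1869.
Each bolus raises the concentration by D/Vd = 1769/108 ≈ 16.380 μg/mL.
Cmax,ss = C₀/(1 − f) ≈ 16.380/0.8425 ≈ 19.442 μg/mL.
Peak 19.4 μg/mL vs MTC 20 μg/mL: below toxic threshold.

19.4 μg/mL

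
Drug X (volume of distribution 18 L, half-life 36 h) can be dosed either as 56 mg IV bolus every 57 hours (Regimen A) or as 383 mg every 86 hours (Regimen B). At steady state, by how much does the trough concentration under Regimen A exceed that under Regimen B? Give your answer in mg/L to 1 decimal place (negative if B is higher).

Regimen A: f = (1/2)^(57/36) ≈ 0.3337; Cmin,ss = (56/18)·f/(1−f) ≈ 1.558 mg/L.
Regimen B: f = (1/2)^(86/36) ≈ 0.1909; Cmin,ss = (383/18)·f/(1−f) ≈ 5.020 mg/L.
Difference ≈ 1.558 − 5.020 ≈ -3.462 mg/L.

-3.5 mg/L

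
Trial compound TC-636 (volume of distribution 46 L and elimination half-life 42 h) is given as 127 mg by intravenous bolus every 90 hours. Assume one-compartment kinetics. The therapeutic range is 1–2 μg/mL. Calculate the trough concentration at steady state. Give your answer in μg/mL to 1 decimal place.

k = ln2/t½ = ln2/42 ≈ 0.016504 h⁻¹; fraction remaining f = e^(−kτ) = e^(−0.016504×90) ≈ 0.2264.
Each bolus raises the concentration by D/Vd = 127/46 ≈ 2.761 μg/mL.
Steady-state trough Cmin,ss = C₀·f/(1−f) ≈ 2.761 × 0.2264/0.7736 ≈ 0.808 μg/mL.
Trough 0.8 μg/mL vs MEC 1 μg/mL: subtherapeutic.

0.8 μg/mL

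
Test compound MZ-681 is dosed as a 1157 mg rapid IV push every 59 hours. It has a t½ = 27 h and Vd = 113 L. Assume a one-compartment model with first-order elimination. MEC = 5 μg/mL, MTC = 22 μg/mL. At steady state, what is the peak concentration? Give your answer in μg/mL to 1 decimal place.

k = ln2/t½ = ln2/27 ≈ 0.025672 h⁻¹; fraction remaining f = e^(−kτ) = e^(−0.025672×59) ≈ 0.2199.
Accumulation ratio R = 1/(1 − f) ≈ 1/0.7801 ≈ 1.2819.
Single-dose peak C₀ = D/Vd = 1157/113 ≈ 10.239 μg/mL.
Steady-state peak Cmax,ss = C₀·R ≈ 10.239 × 1.2819 ≈ 13.125 μg/mL.
Peak 13.1 μg/mL vs MTC 22 μg/mL: below toxic threshold.

13.1 μg/mL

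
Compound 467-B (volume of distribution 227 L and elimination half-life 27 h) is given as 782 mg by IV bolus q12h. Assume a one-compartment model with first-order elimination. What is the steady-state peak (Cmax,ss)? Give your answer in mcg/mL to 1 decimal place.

k = ln2/t½ = ln2/27 ≈ 0.025672 h⁻¹; fraction remaining f = e^(−kτ) = e^(−0.025672×12) ≈ 0.7349.
At steady state, accumulation factor R = 1/(1 − e^(−kτ)) ≈ 3.7722.
Each bolus raises the concentration by D/Vd = 782/227 ≈ 3.445 mcg/mL.
Steady-state peak Cmax,ss = C₀·R ≈ 3.445 × 3.7722 ≈ 12.995 mcg/mL.

13.0 mcg/mL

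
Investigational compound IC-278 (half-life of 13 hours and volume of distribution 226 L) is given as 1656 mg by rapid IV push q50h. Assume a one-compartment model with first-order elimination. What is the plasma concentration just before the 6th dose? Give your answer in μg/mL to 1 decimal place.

f = (1/2)^(τ/t½) = (1/2)^(50/13) ≈ 0.0695.
C₀ = D/Vd = 1656/226 ≈ 7.327 μg/mL.
Before the 6th dose, 5 doses have been given. Superposition: Cmin = C₀·(f + f² + … + f^5).
≈ 7.327 × (0.0695 + 0.0048 + 0.0003 + 0.0000 + 0.0000) ≈ 7.327 × 0.0746 ≈ 0.547 μg/mL.

0.5 μg/mL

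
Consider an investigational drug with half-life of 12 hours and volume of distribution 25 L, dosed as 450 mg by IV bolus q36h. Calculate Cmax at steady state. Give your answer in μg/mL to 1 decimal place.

τ = 36 h = 3 half-lives, so f = (1/2)^3 = 0.125.
At steady state, R = 1/(1 − 0.125) = 8/7.
Single-dose peak C₀ = D/Vd = 450/25 = 18 μg/mL.
Steady-state peak Cmax,ss = C₀·R = 18 × 8/7 ≈ 20.571 μg/mL.

20.6 μg/mL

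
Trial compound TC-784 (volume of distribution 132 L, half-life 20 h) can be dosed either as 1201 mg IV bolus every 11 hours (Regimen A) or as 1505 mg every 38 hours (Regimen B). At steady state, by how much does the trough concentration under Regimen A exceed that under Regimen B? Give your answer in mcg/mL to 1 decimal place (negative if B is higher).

15.4 mcg/mL

Regimen A: f = (1/2)^(11/20) ≈ 0.6830; Cmin,ss = (1201/132)·f/(1−f) ≈ 19.603 mcg/mL.
Regimen B: f = (1/2)^(38/20) ≈ 0.2679; Cmin,ss = (1505/132)·f/(1−f) ≈ 4.172 mcg/mL.
Difference ≈ 19.603 − 4.172 ≈ 15.431 mcg/mL.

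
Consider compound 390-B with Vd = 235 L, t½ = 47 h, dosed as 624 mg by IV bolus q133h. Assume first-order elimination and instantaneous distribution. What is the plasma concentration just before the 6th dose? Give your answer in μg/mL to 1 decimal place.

0.4 μg/mL

f = (1/2)^(τ/t½) = (1/2)^(133/47) ≈ 0.1407.
C₀ = D/Vd = 624/235 ≈ 2.655 μg/mL.
Before the 6th dose, 5 doses have been given. Superposition: Cmin = C₀·(f + f² + … + f^5).
≈ 2.655 × (0.1407 + 0.0198 + 0.0028 + 0.0004 + 0.0001) ≈ 2.655 × 0.1638 ≈ 0.435 μg/mL.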